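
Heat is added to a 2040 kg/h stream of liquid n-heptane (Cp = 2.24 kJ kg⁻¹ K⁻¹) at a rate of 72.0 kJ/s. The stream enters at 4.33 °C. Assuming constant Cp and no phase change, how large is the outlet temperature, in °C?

Q = 72.0 kJ/s = 259200 kJ/h
ΔT = Q/(ṁ·Cp) = 259200/(2040×2.24) = 56.723 K
T_out = 4.33 + 56.723 = 61.053 °C

T_out = 61.1 °C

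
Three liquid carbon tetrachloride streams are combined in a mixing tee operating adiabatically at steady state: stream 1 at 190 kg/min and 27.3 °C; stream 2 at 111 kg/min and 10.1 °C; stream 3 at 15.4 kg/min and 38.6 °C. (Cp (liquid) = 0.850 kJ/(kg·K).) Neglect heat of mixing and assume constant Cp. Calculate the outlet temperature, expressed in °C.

T_out = 21.8 °C

Energy balance with Q = 0: Σ ṁᵢCp,ᵢ(T_out − Tᵢ) = 0
Σ ṁᵢCp,ᵢTᵢ = 190×0.850×27.3 + 111×0.850×10.1 + 15.4×0.850×38.6 = 5867.2
Σ ṁᵢCp,ᵢ = 190×0.850 + 111×0.850 + 15.4×0.850 = 268.94
T_out = 5867.2 / 268.94 = 21.816 °C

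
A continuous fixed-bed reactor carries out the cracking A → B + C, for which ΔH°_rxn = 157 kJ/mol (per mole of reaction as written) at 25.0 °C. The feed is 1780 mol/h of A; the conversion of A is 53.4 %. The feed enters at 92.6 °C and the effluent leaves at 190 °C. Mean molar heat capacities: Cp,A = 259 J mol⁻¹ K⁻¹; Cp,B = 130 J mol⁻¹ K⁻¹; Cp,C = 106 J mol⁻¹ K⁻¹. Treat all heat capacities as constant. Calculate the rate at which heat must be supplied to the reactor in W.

Q_in = 52900 W

Extent of reaction ξ = 0.534 × 1780 = 950.52 mol/h
Reaction term: ξ·ΔH°_rxn = 950.52 × 157 = 149230 kJ/h
Sensible, feed 92.6→25 °C: -31165 kJ/h
Outlet flows (mol/h): A 829.48, B 950.52, C 950.52
Sensible, products 25→190 °C: 72461 kJ/h
Q = ΔH = 190530 kJ/h = 52.924 kW
Heat supplied = 52924 W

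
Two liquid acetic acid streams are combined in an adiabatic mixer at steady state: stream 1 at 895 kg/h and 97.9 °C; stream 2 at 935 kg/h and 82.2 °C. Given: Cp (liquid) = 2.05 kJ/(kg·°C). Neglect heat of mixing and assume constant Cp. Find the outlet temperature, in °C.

Adiabatic, steady state ⇒ Σ ṁᵢCp,ᵢ(T_out − Tᵢ) = 0
T_out = Σ ṁᵢCp,ᵢTᵢ / Σ ṁᵢCp,ᵢ
      = 337180 / 3751.5 = 89.878 °C

T_out = 89.9 °C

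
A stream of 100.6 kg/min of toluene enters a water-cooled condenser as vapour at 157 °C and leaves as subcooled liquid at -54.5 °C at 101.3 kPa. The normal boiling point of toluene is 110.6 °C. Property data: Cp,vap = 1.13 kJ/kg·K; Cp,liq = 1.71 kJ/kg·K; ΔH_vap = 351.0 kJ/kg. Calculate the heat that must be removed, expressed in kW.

vapour 157→110.6 °C: -52.432 kJ/kg
condensation at 110.6 °C: -351 kJ/kg
liquid 110.6→-54.5 °C: -282.32 kJ/kg
Δh = -52.432 + -351 + -282.32 = -685.75 kJ/kg
Q = ṁ·Δh = 100.6 kg/min × -685.75 kJ/kg = -68987 kJ/min
|Q| = 1149.8 kW

Q_c = 1150 kW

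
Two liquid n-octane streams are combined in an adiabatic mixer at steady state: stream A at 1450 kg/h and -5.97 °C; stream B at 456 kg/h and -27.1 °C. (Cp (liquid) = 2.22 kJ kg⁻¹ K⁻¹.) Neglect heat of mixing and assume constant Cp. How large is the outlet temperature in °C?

T_out = -11.0 °C

Adiabatic, steady state ⇒ Σ ṁᵢCp,ᵢ(T_out − Tᵢ) = 0
Σ ṁᵢCp,ᵢTᵢ = 1450×2.22×-5.97 + 456×2.22×-27.1 = -46651
Σ ṁᵢCp,ᵢ = 1450×2.22 + 456×2.22 = 4231.3
T_out = -46651 / 4231.3 = -11.025 °C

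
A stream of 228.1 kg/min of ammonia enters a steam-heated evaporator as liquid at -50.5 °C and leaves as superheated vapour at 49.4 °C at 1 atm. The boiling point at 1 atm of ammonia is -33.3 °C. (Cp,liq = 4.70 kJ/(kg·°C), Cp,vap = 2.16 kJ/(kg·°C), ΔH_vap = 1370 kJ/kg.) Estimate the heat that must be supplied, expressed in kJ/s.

liquid -50.5→-33.3 °C: 80.84 kJ/kg
vaporisation at -33.3 °C: 1370 kJ/kg
vapour -33.3→49.4 °C: 178.63 kJ/kg
Δh = 80.84 + 1370 + 178.63 = 1629.5 kJ/kg
Q = ṁ·Δh = 228.1 kg/min × 1629.5 kJ/kg = 371680 kJ/min
|Q| = 6194.7 kW

Q = 6190 kJ/s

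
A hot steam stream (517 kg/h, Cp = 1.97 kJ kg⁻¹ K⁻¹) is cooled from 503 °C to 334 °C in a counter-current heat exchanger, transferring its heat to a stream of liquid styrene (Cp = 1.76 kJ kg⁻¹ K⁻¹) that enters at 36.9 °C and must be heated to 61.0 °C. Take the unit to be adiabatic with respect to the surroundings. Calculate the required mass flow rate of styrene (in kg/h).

Heat released by hot stream: Q = 517 × 1.97 × (503 − 334) = 172120 kJ/h
Energy balance on cold side (adiabatic exchanger): Q = ṁ_c·Cp_c·(T_c,out − T_c,in)
ṁ_c = 172120 / [1.76 × (61.0 − 36.9)] = 4058 kg/h

ṁ_c = 4060 kg/h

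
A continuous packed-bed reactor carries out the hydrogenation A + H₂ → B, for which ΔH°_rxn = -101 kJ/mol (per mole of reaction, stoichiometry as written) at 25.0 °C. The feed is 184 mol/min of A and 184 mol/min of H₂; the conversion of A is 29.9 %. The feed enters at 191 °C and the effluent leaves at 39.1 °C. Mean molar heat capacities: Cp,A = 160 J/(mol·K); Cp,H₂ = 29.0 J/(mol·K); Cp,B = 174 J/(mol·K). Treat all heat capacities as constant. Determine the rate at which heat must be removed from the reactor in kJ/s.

Q_out = 181 kJ/s

Extent of reaction ξ = 0.299 × 184 = 55.016 mol/min
Reaction term: ξ·ΔH°_rxn = 55.016 × -101 = -5556.6 kJ/min
Sensible, feed 191→25 °C: -5772.8 kJ/min
Outlet flows (mol/min): A 128.98, H₂ 128.98, B 55.016
Sensible, products 25→39.1 °C: 478.71 kJ/min
Q = ΔH = -10851 kJ/min = -180.85 kW
Heat removed = 180.85 kJ/s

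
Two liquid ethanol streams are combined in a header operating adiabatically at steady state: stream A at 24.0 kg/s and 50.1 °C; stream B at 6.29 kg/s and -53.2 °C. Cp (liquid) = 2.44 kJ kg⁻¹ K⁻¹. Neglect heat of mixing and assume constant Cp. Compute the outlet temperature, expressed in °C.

T_out = 28.6 °C

No heat crosses the boundary, so H_out = H_in.
Σ ṁᵢCp,ᵢTᵢ = 24.0×2.44×50.1 + 6.29×2.44×-53.2 = 2117.4
Σ ṁᵢCp,ᵢ = 24.0×2.44 + 6.29×2.44 = 73.908
T_out = 2117.4 / 73.908 = 28.649 °C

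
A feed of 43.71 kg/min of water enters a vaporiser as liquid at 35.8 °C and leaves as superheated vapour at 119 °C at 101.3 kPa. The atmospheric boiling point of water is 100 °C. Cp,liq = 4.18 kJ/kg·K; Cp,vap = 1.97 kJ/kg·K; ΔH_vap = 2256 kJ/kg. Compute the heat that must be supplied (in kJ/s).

liquid 35.8→100 °C: 268.36 kJ/kg
vaporisation at 100 °C: 2256 kJ/kg
vapour 100→119 °C: 37.43 kJ/kg
Δh = 268.36 + 2256 + 37.43 = 2561.8 kJ/kg
Q = ṁ·Δh = 43.71 kg/min × 2561.8 kJ/kg = 111980 kJ/min
|Q| = 1866.3 kW

Q = 1870 kJ/s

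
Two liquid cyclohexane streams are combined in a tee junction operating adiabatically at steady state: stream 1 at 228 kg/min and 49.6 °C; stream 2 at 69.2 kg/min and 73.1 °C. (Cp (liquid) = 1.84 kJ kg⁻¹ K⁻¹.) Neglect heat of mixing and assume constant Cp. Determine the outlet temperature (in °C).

Adiabatic, steady state ⇒ Σ ṁᵢCp,ᵢ(T_out − Tᵢ) = 0
T_out = Σ ṁᵢCp,ᵢTᵢ / Σ ṁᵢCp,ᵢ
      = 30116 / 546.85 = 55.072 °C

T_out = 55.1 °C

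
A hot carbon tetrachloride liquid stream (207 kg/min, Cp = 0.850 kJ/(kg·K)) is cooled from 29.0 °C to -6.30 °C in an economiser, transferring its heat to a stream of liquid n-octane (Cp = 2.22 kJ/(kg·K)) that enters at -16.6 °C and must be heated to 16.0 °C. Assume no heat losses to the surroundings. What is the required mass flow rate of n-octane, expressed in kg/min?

Heat released by hot stream: Q = 207 × 0.850 × (29.0 − -6.30) = 6211 kJ/min
Energy balance on cold side (adiabatic exchanger): Q = ṁ_c·Cp_c·(T_c,out − T_c,in)
ṁ_c = 6211 / [2.22 × (16.0 − -16.6)] = 85.821 kg/min

ṁ_c = 85.8 kg/min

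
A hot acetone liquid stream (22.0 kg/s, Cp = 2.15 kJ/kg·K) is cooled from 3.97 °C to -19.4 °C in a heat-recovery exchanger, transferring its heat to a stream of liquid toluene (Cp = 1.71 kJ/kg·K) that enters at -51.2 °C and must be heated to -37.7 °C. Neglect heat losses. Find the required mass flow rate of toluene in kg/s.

Heat released by hot stream: Q = 22.0 × 2.15 × (3.97 − -19.4) = 1105.4 kJ/s
Energy balance on cold side (adiabatic exchanger): Q = ṁ_c·Cp_c·(T_c,out − T_c,in)
ṁ_c = 1105.4 / [1.71 × (-37.7 − -51.2)] = 47.884 kg/s

ṁ_c = 47.9 kg/s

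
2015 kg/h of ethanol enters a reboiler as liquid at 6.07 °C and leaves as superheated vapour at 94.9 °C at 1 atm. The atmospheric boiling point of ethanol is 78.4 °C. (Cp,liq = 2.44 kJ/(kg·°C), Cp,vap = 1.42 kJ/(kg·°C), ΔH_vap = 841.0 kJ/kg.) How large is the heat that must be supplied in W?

liquid 6.07→78.4 °C: 176.49 kJ/kg
vaporisation at 78.4 °C: 841 kJ/kg
vapour 78.4→94.9 °C: 23.43 kJ/kg
Δh = 176.49 + 841 + 23.43 = 1040.9 kJ/kg
Q = ṁ·Δh = 2015 kg/h × 1040.9 kJ/kg = 2.0974e+06 kJ/h
|Q| = 582.62 kW = 582620 W

Q = 583000 W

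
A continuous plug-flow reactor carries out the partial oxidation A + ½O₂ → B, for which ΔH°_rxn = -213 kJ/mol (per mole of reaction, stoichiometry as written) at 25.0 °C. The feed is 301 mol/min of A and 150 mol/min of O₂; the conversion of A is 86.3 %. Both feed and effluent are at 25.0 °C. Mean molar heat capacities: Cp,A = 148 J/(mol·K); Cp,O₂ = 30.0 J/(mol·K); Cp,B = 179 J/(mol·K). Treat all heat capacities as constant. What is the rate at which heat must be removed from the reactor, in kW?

Q_out = 922 kW

Extent of reaction ξ = 0.863 × 301 = 259.76 mol/min
Reaction term: ξ·ΔH°_rxn = 259.76 × -213 = -55330 kJ/min
Q = ΔH = -55330 kJ/min = -922.16 kW
Heat removed = 922.16 kW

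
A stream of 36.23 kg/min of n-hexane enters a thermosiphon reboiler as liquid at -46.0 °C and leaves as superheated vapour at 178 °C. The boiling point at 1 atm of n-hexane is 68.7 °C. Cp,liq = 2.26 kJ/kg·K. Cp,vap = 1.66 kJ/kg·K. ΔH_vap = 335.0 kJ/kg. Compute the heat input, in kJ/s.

Q = 468 kJ/s

liquid -46.0→68.7 °C: 259.22 kJ/kg
vaporisation at 68.7 °C: 335 kJ/kg
vapour 68.7→178 °C: 181.44 kJ/kg
Δh = 259.22 + 335 + 181.44 = 775.66 kJ/kg
Q = ṁ·Δh = 36.23 kg/min × 775.66 kJ/kg = 28102 kJ/min
|Q| = 468.37 kW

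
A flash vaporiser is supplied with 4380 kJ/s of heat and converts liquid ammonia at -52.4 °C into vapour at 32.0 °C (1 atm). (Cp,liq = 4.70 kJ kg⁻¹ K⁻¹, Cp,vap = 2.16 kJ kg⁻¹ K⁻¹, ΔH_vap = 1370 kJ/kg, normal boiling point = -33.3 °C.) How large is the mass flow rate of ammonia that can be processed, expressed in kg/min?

Δh = 4.70×(-33.3−-52.4) + 1370 + 2.16×(32.0−-33.3) = 1600.8 kJ/kg
Q = 4380 kJ/s = 4380 kJ/s = 262800 kJ/min
ṁ = Q/Δh = 262800 / 1600.8 = 164.17 kg/min

ṁ = 164 kg/min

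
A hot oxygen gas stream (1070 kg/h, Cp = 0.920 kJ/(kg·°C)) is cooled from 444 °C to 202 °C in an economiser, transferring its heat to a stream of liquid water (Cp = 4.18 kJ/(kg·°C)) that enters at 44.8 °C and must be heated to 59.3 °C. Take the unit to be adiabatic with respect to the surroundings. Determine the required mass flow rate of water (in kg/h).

Heat released by hot stream: Q = 1070 × 0.920 × (444 − 202) = 238220 kJ/h
Energy balance on cold side (adiabatic exchanger): Q = ṁ_c·Cp_c·(T_c,out − T_c,in)
ṁ_c = 238220 / [4.18 × (59.3 − 44.8)] = 3930.5 kg/h

ṁ_c = 3930 kg/h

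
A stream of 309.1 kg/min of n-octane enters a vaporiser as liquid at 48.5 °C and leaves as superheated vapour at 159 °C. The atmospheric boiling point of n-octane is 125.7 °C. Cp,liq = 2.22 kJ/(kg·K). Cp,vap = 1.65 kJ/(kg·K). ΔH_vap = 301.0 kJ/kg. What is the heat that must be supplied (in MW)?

Q = 2.72 MW

liquid 48.5→125.7 °C: 171.38 kJ/kg
vaporisation at 125.7 °C: 301 kJ/kg
vapour 125.7→159 °C: 54.945 kJ/kg
Δh = 171.38 + 301 + 54.945 = 527.33 kJ/kg
Q = ṁ·Δh = 309.1 kg/min × 527.33 kJ/kg = 163000 kJ/min
|Q| = 2716.6 kW = 2.7166 MW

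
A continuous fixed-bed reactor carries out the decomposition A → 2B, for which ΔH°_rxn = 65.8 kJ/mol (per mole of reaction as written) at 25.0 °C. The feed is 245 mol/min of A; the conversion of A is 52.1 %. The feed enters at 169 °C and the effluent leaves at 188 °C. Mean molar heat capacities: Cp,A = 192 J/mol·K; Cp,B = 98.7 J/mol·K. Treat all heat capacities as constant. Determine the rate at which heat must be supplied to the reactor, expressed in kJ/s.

Q_in = 157 kJ/s

Extent of reaction ξ = 0.521 × 245 = 127.65 mol/min
Reaction term: ξ·ΔH°_rxn = 127.65 × 65.8 = 8399 kJ/min
Sensible, feed 169→25 °C: -6773.8 kJ/min
Outlet flows (mol/min): A 117.35, B 255.29
Sensible, products 25→188 °C: 7779.9 kJ/min
Q = ΔH = 9405.2 kJ/min = 156.75 kW
Heat supplied = 156.75 kJ/s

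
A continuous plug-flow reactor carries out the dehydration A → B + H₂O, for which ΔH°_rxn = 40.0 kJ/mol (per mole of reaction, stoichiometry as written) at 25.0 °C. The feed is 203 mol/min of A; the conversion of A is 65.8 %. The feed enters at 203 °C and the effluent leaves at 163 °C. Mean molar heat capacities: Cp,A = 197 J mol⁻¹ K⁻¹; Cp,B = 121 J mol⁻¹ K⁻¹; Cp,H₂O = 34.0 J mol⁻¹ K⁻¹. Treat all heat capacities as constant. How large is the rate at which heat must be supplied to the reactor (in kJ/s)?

Q_in = 49.5 kJ/s

Extent of reaction ξ = 0.658 × 203 = 133.57 mol/min
Reaction term: ξ·ΔH°_rxn = 133.57 × 40.0 = 5343 kJ/min
Sensible, feed 203→25 °C: -7118.4 kJ/min
Outlet flows (mol/min): A 69.426, B 133.57, H₂O 133.57
Sensible, products 25→163 °C: 4744.6 kJ/min
Q = ΔH = 2969.1 kJ/min = 49.485 kW
Heat supplied = 49.485 kJ/s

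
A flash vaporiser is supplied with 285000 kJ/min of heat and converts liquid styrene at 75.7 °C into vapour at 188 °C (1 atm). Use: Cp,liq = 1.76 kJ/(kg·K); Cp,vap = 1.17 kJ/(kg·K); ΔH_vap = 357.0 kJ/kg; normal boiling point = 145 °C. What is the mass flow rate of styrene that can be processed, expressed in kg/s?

Δh = 1.76×(145−75.7) + 357.0 + 1.17×(188−145) = 529.28 kJ/kg
Q = 285000 kJ/min = 4750 kJ/s = 4750 kJ/s
ṁ = Q/Δh = 4750 / 529.28 = 8.9745 kg/s

ṁ = 8.97 kg/s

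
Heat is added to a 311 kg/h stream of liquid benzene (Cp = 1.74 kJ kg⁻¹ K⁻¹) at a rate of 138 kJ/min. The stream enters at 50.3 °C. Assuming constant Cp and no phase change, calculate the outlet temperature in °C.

Q = 138 kJ/min = 8280 kJ/h
ΔT = Q/(ṁ·Cp) = 8280/(311×1.74) = 15.301 K
T_out = 50.3 + 15.301 = 65.601 °C

T_out = 65.6 °C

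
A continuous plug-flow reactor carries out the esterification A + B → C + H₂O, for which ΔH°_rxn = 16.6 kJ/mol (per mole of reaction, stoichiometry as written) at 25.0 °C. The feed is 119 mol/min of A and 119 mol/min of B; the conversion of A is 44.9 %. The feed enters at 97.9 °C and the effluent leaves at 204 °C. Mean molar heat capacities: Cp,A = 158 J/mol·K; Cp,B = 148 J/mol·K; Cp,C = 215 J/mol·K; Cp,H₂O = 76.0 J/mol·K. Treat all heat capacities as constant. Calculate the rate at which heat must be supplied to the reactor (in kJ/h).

Q_in = 276000 kJ/h

Extent of reaction ξ = 0.449 × 119 = 53.431 mol/min
Reaction term: ξ·ΔH°_rxn = 53.431 × 16.6 = 886.95 kJ/min
Sensible, feed 97.9→25 °C: -2654.6 kJ/min
Outlet flows (mol/min): A 65.569, B 65.569, C 53.431, H₂O 53.431
Sensible, products 25→204 °C: 6374.6 kJ/min
Q = ΔH = 4607 kJ/min = 76.784 kW
Heat supplied = 276420 kJ/h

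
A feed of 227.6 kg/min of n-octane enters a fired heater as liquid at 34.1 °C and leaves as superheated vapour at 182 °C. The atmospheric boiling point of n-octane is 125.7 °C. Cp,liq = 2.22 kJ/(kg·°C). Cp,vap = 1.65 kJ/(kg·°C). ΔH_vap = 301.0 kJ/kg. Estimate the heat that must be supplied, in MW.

liquid 34.1→125.7 °C: 203.35 kJ/kg
vaporisation at 125.7 °C: 301 kJ/kg
vapour 125.7→182 °C: 92.895 kJ/kg
Δh = 203.35 + 301 + 92.895 = 597.25 kJ/kg
Q = ṁ·Δh = 227.6 kg/min × 597.25 kJ/kg = 135930 kJ/min
|Q| = 2265.6 kW = 2.2656 MW

Q = 2.27 MW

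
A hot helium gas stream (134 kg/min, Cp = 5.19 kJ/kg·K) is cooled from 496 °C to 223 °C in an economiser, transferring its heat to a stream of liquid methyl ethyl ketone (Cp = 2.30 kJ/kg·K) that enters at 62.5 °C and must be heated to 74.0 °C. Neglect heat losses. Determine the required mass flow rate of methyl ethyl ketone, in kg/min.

ṁ_c = 7180 kg/min

Heat released by hot stream: Q = 134 × 5.19 × (496 − 223) = 189860 kJ/min
Energy balance on cold side (adiabatic exchanger): Q = ṁ_c·Cp_c·(T_c,out − T_c,in)
ṁ_c = 189860 / [2.30 × (74.0 − 62.5)] = 7178.1 kg/min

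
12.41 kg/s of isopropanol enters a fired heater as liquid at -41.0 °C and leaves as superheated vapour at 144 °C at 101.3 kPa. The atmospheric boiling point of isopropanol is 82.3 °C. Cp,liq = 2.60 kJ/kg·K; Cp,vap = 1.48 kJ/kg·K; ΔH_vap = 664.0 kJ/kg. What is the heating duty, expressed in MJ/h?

Q = 48100 MJ/h

liquid -41.0→82.3 °C: 320.58 kJ/kg
vaporisation at 82.3 °C: 664 kJ/kg
vapour 82.3→144 °C: 91.316 kJ/kg
Δh = 320.58 + 664 + 91.316 = 1075.9 kJ/kg
Q = ṁ·Δh = 12.41 kg/s × 1075.9 kJ/kg = 13352 kJ/s
|Q| = 13352 kW = 48067 MJ/h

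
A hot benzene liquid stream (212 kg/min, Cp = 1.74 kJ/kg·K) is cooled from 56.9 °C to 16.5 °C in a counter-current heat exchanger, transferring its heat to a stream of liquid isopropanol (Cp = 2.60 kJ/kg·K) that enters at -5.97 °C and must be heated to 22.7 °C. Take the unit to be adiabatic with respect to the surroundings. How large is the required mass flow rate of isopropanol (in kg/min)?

ṁ_c = 200 kg/min

Heat released by hot stream: Q = 212 × 1.74 × (56.9 − 16.5) = 14903 kJ/min
Energy balance on cold side (adiabatic exchanger): Q = ṁ_c·Cp_c·(T_c,out − T_c,in)
ṁ_c = 14903 / [2.60 × (22.7 − -5.97)] = 199.92 kg/min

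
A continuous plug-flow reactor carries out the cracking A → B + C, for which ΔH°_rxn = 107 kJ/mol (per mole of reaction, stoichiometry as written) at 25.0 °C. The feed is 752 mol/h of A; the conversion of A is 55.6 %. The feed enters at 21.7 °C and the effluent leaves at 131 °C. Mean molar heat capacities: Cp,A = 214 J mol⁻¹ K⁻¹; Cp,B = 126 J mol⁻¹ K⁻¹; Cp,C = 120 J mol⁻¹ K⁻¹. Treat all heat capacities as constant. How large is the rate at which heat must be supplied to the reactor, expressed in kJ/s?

Q_in = 17.7 kJ/s

Extent of reaction ξ = 0.556 × 752 = 418.11 mol/h
Reaction term: ξ·ΔH°_rxn = 418.11 × 107 = 44738 kJ/h
Sensible, feed 21.7→25 °C: 531.06 kJ/h
Outlet flows (mol/h): A 333.89, B 418.11, C 418.11
Sensible, products 25→131 °C: 18477 kJ/h
Q = ΔH = 63746 kJ/h = 17.707 kW
Heat supplied = 17.707 kJ/s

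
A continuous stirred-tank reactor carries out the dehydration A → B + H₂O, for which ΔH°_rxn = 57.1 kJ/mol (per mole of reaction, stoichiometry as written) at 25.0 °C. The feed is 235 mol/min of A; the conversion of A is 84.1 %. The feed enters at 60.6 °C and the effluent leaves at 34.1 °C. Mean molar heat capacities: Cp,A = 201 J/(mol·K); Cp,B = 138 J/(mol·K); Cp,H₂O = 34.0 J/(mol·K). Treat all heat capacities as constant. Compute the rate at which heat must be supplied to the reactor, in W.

Extent of reaction ξ = 0.841 × 235 = 197.63 mol/min
Reaction term: ξ·ΔH°_rxn = 197.63 × 57.1 = 11285 kJ/min
Sensible, feed 60.6→25 °C: -1681.6 kJ/min
Outlet flows (mol/min): A 37.365, B 197.63, H₂O 197.63
Sensible, products 25→34.1 °C: 377.68 kJ/min
Q = ΔH = 9981.1 kJ/min = 166.35 kW
Heat supplied = 166350 W

Q_in = 166000 W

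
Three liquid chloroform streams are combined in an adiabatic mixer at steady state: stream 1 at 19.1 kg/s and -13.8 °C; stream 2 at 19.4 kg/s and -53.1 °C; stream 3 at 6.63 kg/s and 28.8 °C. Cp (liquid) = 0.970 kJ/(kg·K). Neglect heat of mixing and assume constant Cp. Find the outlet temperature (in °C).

T_out = -24.4 °C

Adiabatic, steady state ⇒ Σ ṁᵢCp,ᵢ(T_out − Tᵢ) = 0
Σ ṁᵢCp,ᵢTᵢ = 19.1×0.970×-13.8 + 19.4×0.970×-53.1 + 6.63×0.970×28.8 = -1069.7
Σ ṁᵢCp,ᵢ = 19.1×0.970 + 19.4×0.970 + 6.63×0.970 = 43.776
T_out = -1069.7 / 43.776 = -24.436 °C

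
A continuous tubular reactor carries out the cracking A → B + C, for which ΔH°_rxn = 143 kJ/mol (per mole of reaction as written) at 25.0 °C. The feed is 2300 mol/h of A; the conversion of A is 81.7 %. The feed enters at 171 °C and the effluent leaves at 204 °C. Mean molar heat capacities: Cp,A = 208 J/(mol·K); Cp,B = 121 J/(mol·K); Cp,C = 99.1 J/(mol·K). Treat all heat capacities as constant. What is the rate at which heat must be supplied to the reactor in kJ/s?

Extent of reaction ξ = 0.817 × 2300 = 1879.1 mol/h
Reaction term: ξ·ΔH°_rxn = 1879.1 × 143 = 268710 kJ/h
Sensible, feed 171→25 °C: -69846 kJ/h
Outlet flows (mol/h): A 420.9, B 1879.1, C 1879.1
Sensible, products 25→204 °C: 89704 kJ/h
Q = ΔH = 288570 kJ/h = 80.158 kW
Heat supplied = 80.158 kJ/s

Q_in = 80.2 kJ/s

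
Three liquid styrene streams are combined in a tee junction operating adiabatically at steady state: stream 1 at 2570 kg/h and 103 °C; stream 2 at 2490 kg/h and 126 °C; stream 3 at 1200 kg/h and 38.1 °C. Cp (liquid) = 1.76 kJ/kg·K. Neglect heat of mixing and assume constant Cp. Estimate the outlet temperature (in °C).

T_out = 99.7 °C

Energy balance with Q = 0: Σ ṁᵢCp,ᵢ(T_out − Tᵢ) = 0
Σ ṁᵢCp,ᵢTᵢ = 2570×1.76×103 + 2490×1.76×126 + 1200×1.76×38.1 = 1.0985e+06
Σ ṁᵢCp,ᵢ = 2570×1.76 + 2490×1.76 + 1200×1.76 = 11018
T_out = 1.0985e+06 / 11018 = 99.708 °C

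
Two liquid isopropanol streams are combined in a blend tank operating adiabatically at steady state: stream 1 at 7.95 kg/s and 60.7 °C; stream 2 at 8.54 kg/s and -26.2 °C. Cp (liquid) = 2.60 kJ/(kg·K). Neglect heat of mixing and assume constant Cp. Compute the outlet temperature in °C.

T_out = 15.7 °C

Adiabatic, steady state ⇒ Σ ṁᵢCp,ᵢ(T_out − Tᵢ) = 0
Σ ṁᵢCp,ᵢTᵢ = 7.95×2.60×60.7 + 8.54×2.60×-26.2 = 672.92
Σ ṁᵢCp,ᵢ = 7.95×2.60 + 8.54×2.60 = 42.874
T_out = 672.92 / 42.874 = 15.695 °C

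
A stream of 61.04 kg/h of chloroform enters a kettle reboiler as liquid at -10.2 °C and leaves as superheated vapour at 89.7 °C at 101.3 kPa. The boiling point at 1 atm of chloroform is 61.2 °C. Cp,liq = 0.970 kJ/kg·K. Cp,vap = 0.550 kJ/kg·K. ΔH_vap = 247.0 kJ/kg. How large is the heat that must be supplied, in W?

liquid -10.2→61.2 °C: 69.258 kJ/kg
vaporisation at 61.2 °C: 247 kJ/kg
vapour 61.2→89.7 °C: 15.675 kJ/kg
Δh = 69.258 + 247 + 15.675 = 331.93 kJ/kg
Q = ṁ·Δh = 61.04 kg/h × 331.93 kJ/kg = 20261 kJ/h
|Q| = 5.6281 kW = 5628.1 W

Q = 5630 W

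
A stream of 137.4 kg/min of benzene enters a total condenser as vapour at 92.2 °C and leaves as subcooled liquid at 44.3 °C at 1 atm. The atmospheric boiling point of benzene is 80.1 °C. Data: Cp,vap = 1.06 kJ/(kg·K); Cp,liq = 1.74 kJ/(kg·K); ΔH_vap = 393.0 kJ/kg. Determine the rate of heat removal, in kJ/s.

vapour 92.2→80.1 °C: -12.826 kJ/kg
condensation at 80.1 °C: -393 kJ/kg
liquid 80.1→44.3 °C: -62.292 kJ/kg
Δh = -12.826 + -393 + -62.292 = -468.12 kJ/kg
Q = ṁ·Δh = 137.4 kg/min × -468.12 kJ/kg = -64319 kJ/min
|Q| = 1072 kW

Q_c = 1070 kJ/s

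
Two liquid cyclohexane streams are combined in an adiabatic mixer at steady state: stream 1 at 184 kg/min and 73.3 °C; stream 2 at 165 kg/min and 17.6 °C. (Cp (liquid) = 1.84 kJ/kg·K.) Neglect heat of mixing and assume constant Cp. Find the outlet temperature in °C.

T_out = 47.0 °C

Energy balance with Q = 0: Σ ṁᵢCp,ᵢ(T_out − Tᵢ) = 0
Σ ṁᵢCp,ᵢTᵢ = 184×1.84×73.3 + 165×1.84×17.6 = 30160
Σ ṁᵢCp,ᵢ = 184×1.84 + 165×1.84 = 642.16
T_out = 30160 / 642.16 = 46.966 °C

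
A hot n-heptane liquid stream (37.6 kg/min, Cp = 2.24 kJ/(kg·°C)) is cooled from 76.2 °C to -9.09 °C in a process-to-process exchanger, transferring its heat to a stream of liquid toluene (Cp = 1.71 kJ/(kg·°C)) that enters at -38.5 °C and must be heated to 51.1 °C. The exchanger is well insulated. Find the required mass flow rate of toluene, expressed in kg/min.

Heat released by hot stream: Q = 37.6 × 2.24 × (76.2 − -9.09) = 7183.5 kJ/min
Energy balance on cold side (adiabatic exchanger): Q = ṁ_c·Cp_c·(T_c,out − T_c,in)
ṁ_c = 7183.5 / [1.71 × (51.1 − -38.5)] = 46.885 kg/min

ṁ_c = 46.9 kg/min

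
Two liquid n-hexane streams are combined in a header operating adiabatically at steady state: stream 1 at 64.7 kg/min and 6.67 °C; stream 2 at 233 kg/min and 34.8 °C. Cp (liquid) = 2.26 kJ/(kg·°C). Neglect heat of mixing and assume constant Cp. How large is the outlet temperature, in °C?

No heat crosses the boundary, so H_out = H_in.
T_out = Σ ṁᵢCp,ᵢTᵢ / Σ ṁᵢCp,ᵢ
      = 19300 / 672.8 = 28.686 °C

T_out = 28.7 °C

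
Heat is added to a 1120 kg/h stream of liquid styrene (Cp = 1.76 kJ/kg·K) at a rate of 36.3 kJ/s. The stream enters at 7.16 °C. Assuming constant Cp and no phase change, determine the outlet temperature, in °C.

Q = 36.3 kJ/s = 130680 kJ/h
ΔT = Q/(ṁ·Cp) = 130680/(1120×1.76) = 66.295 K
T_out = 7.16 + 66.295 = 73.455 °C

T_out = 73.5 °C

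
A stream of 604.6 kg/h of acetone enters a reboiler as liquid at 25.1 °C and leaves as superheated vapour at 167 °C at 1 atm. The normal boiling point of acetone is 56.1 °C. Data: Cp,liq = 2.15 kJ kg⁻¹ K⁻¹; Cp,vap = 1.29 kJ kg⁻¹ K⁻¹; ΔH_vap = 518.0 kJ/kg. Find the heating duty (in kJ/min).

Q = 7330 kJ/min

liquid 25.1→56.1 °C: 66.65 kJ/kg
vaporisation at 56.1 °C: 518 kJ/kg
vapour 56.1→167 °C: 143.06 kJ/kg
Δh = 66.65 + 518 + 143.06 = 727.71 kJ/kg
Q = ṁ·Δh = 604.6 kg/h × 727.71 kJ/kg = 439970 kJ/h
|Q| = 122.22 kW = 7332.9 kJ/min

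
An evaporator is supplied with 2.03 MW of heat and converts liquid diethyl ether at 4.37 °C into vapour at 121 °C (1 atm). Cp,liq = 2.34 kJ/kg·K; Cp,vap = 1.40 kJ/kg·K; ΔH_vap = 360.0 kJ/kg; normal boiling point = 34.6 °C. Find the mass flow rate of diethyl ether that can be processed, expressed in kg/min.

ṁ = 221 kg/min

Δh = 2.34×(34.6−4.37) + 360.0 + 1.40×(121−34.6) = 551.7 kJ/kg
Q = 2.03 MW = 2030 kJ/s = 121800 kJ/min
ṁ = Q/Δh = 121800 / 551.7 = 220.77 kg/min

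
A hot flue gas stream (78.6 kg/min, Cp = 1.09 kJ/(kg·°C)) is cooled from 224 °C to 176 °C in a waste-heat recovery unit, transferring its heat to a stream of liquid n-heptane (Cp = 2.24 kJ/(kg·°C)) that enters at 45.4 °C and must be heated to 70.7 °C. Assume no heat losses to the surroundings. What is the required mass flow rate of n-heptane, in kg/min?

ṁ_c = 72.6 kg/min

Heat released by hot stream: Q = 78.6 × 1.09 × (224 − 176) = 4112.4 kJ/min
Energy balance on cold side (adiabatic exchanger): Q = ṁ_c·Cp_c·(T_c,out − T_c,in)
ṁ_c = 4112.4 / [2.24 × (70.7 − 45.4)] = 72.564 kg/min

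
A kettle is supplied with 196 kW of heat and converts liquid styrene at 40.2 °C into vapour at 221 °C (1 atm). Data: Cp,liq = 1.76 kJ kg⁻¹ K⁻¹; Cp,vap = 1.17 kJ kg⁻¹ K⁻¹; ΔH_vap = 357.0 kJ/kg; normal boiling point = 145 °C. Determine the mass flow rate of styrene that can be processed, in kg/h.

ṁ = 1120 kg/h

Δh = 1.76×(145−40.2) + 357.0 + 1.17×(221−145) = 630.37 kJ/kg
Q = 196 kW = 196 kJ/s = 705600 kJ/h
ṁ = Q/Δh = 705600 / 630.37 = 1119.3 kg/h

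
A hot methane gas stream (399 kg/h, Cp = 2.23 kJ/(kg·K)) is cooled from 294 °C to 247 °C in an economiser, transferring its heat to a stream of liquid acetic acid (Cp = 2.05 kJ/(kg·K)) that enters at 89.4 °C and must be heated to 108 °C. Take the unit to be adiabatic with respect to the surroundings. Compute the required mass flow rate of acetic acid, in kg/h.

ṁ_c = 1100 kg/h

Heat released by hot stream: Q = 399 × 2.23 × (294 − 247) = 41819 kJ/h
Energy balance on cold side (adiabatic exchanger): Q = ṁ_c·Cp_c·(T_c,out − T_c,in)
ṁ_c = 41819 / [2.05 × (108 − 89.4)] = 1096.8 kg/h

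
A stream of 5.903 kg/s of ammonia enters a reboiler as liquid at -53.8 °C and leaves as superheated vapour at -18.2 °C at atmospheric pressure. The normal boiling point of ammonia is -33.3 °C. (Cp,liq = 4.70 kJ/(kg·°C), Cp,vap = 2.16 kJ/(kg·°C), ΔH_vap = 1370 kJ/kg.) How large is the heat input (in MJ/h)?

liquid -53.8→-33.3 °C: 96.35 kJ/kg
vaporisation at -33.3 °C: 1370 kJ/kg
vapour -33.3→-18.2 °C: 32.616 kJ/kg
Δh = 96.35 + 1370 + 32.616 = 1499 kJ/kg
Q = ṁ·Δh = 5.903 kg/s × 1499 kJ/kg = 8848.4 kJ/s
|Q| = 8848.4 kW = 31854 MJ/h

Q = 31900 MJ/h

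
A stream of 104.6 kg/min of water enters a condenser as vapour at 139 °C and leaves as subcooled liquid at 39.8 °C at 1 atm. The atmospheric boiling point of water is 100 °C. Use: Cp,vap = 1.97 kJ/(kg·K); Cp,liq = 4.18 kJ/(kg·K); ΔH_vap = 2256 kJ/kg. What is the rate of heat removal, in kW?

vapour 139→100 °C: -76.83 kJ/kg
condensation at 100 °C: -2256 kJ/kg
liquid 100→39.8 °C: -251.64 kJ/kg
Δh = -76.83 + -2256 + -251.64 = -2584.5 kJ/kg
Q = ṁ·Δh = 104.6 kg/min × -2584.5 kJ/kg = -270340 kJ/min
|Q| = 4505.6 kW

Q_c = 4510 kW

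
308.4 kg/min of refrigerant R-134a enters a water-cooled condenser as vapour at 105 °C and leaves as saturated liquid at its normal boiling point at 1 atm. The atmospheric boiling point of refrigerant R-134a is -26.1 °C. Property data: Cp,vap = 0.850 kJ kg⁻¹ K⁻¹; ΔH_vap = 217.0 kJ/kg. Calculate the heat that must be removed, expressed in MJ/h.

vapour 105→-26.1 °C: -111.43 kJ/kg
condensation at -26.1 °C: -217 kJ/kg
Δh = -111.43 + -217 = -328.44 kJ/kg
Q = ṁ·Δh = 308.4 kg/min × -328.44 kJ/kg = -101290 kJ/min
|Q| = 1688.2 kW = 6077.4 MJ/h

Q_c = 6080 MJ/h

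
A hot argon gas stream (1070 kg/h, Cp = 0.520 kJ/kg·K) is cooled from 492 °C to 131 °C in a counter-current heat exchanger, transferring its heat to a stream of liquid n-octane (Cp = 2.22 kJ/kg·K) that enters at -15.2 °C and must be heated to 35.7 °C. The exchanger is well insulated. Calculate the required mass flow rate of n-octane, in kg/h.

Heat released by hot stream: Q = 1070 × 0.520 × (492 − 131) = 200860 kJ/h
Energy balance on cold side (adiabatic exchanger): Q = ṁ_c·Cp_c·(T_c,out − T_c,in)
ṁ_c = 200860 / [2.22 × (35.7 − -15.2)] = 1777.6 kg/h

ṁ_c = 1780 kg/h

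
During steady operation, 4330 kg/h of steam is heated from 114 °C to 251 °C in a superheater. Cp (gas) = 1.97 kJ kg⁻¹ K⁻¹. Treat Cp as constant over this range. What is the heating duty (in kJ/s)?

Q = 325 kJ/s

Q = ṁ·Cp·ΔT = 4330 × 1.97 × (251 − 114) = 1.1686e+06 kJ/h
Converting: 1.1686e+06 / 3600 s = 324.62 kW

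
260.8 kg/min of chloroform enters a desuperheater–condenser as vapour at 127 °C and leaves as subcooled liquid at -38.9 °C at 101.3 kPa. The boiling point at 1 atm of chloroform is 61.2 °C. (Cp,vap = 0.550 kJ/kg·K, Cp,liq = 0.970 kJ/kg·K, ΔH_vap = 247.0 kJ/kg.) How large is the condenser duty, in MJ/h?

Q_c = 5950 MJ/h

vapour 127→61.2 °C: -36.19 kJ/kg
condensation at 61.2 °C: -247 kJ/kg
liquid 61.2→-38.9 °C: -97.097 kJ/kg
Δh = -36.19 + -247 + -97.097 = -380.29 kJ/kg
Q = ṁ·Δh = 260.8 kg/min × -380.29 kJ/kg = -99179 kJ/min
|Q| = 1653 kW = 5950.7 MJ/h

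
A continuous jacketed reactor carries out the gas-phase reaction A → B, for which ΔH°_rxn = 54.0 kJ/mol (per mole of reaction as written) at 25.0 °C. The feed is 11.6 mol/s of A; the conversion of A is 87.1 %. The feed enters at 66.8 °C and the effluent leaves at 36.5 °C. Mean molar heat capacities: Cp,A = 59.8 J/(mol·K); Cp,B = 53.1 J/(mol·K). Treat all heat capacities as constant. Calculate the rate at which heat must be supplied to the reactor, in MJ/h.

Extent of reaction ξ = 0.871 × 11.6 = 10.104 mol/s
Reaction term: ξ·ΔH°_rxn = 10.104 × 54.0 = 545.59 kJ/s
Sensible, feed 66.8→25 °C: -28.996 kJ/s
Outlet flows (mol/s): A 1.4964, B 10.104
Sensible, products 25→36.5 °C: 7.1988 kJ/s
Q = ΔH = 523.8 kJ/s = 523.8 kW
Heat supplied = 1885.7 MJ/h

Q_in = 1890 MJ/h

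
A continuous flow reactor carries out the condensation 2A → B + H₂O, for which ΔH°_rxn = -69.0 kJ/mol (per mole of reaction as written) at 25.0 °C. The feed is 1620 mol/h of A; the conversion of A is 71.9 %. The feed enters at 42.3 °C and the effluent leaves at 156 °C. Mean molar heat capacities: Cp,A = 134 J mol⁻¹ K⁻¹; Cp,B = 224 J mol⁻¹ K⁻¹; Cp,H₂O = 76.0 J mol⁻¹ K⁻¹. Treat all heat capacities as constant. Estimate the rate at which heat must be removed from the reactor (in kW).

Q_out = 3.63 kW

Extent of reaction ξ = 0.719 × 1620 / 2 = 582.39 mol/h
Reaction term: ξ·ΔH°_rxn = 582.39 × -69.0 = -40185 kJ/h
Sensible, feed 42.3→25 °C: -3755.5 kJ/h
Outlet flows (mol/h): A 455.22, B 582.39, H₂O 582.39
Sensible, products 25→156 °C: 30879 kJ/h
Q = ΔH = -13062 kJ/h = -3.6282 kW
Heat removed = 3.6282 kW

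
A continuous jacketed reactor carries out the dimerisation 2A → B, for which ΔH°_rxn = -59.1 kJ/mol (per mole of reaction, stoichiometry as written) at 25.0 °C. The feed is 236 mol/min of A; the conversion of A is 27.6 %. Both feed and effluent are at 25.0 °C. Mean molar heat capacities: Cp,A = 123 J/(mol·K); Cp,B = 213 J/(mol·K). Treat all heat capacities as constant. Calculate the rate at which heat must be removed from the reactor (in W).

Extent of reaction ξ = 0.276 × 236 / 2 = 32.568 mol/min
Reaction term: ξ·ΔH°_rxn = 32.568 × -59.1 = -1924.8 kJ/min
Q = ΔH = -1924.8 kJ/min = -32.079 kW
Heat removed = 32079 W

Q_out = 32100 W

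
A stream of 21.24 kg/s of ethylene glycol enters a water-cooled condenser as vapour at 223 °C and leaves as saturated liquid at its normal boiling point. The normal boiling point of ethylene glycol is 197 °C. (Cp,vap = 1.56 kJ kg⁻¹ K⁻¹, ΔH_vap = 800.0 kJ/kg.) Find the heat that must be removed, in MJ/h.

Q_c = 64300 MJ/h

vapour 223→197 °C: -40.56 kJ/kg
condensation at 197 °C: -800 kJ/kg
Δh = -40.56 + -800 = -840.56 kJ/kg
Q = ṁ·Δh = 21.24 kg/s × -840.56 kJ/kg = -17853 kJ/s
|Q| = 17853 kW = 64273 MJ/h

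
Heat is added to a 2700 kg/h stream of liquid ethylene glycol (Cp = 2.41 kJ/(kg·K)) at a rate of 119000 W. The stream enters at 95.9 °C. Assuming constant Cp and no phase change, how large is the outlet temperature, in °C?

T_out = 162 °C

Q = 119000 W = 428400 kJ/h
ΔT = Q/(ṁ·Cp) = 428400/(2700×2.41) = 65.837 K
T_out = 95.9 + 65.837 = 161.74 °C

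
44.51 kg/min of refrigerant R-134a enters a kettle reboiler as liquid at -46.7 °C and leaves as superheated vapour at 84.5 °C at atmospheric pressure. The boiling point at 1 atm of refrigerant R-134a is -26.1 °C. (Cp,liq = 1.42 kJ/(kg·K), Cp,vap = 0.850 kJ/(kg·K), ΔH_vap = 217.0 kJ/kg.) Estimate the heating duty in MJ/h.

Q = 909 MJ/h

liquid -46.7→-26.1 °C: 29.252 kJ/kg
vaporisation at -26.1 °C: 217 kJ/kg
vapour -26.1→84.5 °C: 94.01 kJ/kg
Δh = 29.252 + 217 + 94.01 = 340.26 kJ/kg
Q = ṁ·Δh = 44.51 kg/min × 340.26 kJ/kg = 15145 kJ/min
|Q| = 252.42 kW = 908.7 MJ/h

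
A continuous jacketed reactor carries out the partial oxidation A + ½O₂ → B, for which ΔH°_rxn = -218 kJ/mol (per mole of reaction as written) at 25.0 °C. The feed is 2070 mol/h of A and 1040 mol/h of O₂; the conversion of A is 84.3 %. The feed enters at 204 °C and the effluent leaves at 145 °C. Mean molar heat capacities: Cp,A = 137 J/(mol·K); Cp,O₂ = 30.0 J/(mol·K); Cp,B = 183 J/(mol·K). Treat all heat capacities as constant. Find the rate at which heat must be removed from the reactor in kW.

Q_out = 109 kW

Extent of reaction ξ = 0.843 × 2070 = 1745 mol/h
Reaction term: ξ·ΔH°_rxn = 1745 × -218 = -380410 kJ/h
Sensible, feed 204→25 °C: -56347 kJ/h
Outlet flows (mol/h): A 324.99, O₂ 167.5, B 1745
Sensible, products 25→145 °C: 44266 kJ/h
Q = ΔH = -392490 kJ/h = -109.03 kW
Heat removed = 109.03 kW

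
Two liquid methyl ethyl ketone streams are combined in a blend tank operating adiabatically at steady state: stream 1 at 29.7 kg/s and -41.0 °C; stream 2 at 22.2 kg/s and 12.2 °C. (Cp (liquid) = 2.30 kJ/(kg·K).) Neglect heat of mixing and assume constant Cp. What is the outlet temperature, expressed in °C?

T_out = -18.2 °C

No heat crosses the boundary, so H_out = H_in.
T_out = Σ ṁᵢCp,ᵢTᵢ / Σ ṁᵢCp,ᵢ
      = -2177.8 / 119.37 = -18.244 °C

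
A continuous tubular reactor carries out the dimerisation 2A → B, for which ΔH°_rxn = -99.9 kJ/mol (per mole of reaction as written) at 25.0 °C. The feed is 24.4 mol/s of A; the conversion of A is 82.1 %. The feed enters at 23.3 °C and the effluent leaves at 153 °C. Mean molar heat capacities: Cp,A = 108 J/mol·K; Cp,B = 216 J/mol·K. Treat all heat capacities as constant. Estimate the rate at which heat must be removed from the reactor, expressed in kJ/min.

Q_out = 39500 kJ/min

Extent of reaction ξ = 0.821 × 24.4 / 2 = 10.016 mol/s
Reaction term: ξ·ΔH°_rxn = 10.016 × -99.9 = -1000.6 kJ/s
Sensible, feed 23.3→25 °C: 4.4798 kJ/s
Outlet flows (mol/s): A 4.3676, B 10.016
Sensible, products 25→153 °C: 337.31 kJ/s
Q = ΔH = -658.83 kJ/s = -658.83 kW
Heat removed = 39530 kJ/min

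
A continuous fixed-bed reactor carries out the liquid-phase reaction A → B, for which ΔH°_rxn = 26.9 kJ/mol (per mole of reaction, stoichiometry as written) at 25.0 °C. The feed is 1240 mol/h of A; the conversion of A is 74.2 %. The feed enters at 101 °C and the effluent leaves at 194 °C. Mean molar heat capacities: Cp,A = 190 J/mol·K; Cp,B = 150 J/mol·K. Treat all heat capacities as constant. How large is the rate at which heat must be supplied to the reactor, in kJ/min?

Extent of reaction ξ = 0.742 × 1240 = 920.08 mol/h
Reaction term: ξ·ΔH°_rxn = 920.08 × 26.9 = 24750 kJ/h
Sensible, feed 101→25 °C: -17906 kJ/h
Outlet flows (mol/h): A 319.92, B 920.08
Sensible, products 25→194 °C: 33597 kJ/h
Q = ΔH = 40441 kJ/h = 11.234 kW
Heat supplied = 674.02 kJ/min

Q_in = 674 kJ/min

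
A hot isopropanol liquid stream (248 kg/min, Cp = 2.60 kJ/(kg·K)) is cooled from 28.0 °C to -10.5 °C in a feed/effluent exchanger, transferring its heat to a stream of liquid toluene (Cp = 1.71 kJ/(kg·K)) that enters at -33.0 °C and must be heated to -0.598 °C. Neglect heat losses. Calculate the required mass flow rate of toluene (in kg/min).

Heat released by hot stream: Q = 248 × 2.60 × (28.0 − -10.5) = 24825 kJ/min
Energy balance on cold side (adiabatic exchanger): Q = ṁ_c·Cp_c·(T_c,out − T_c,in)
ṁ_c = 24825 / [1.71 × (-0.598 − -33.0)] = 448.04 kg/min

ṁ_c = 448 kg/min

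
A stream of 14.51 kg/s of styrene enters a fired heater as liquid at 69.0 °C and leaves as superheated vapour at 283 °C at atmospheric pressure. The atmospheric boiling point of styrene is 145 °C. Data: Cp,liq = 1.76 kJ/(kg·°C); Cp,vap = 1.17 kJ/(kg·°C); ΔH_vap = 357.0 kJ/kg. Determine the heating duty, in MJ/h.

Q = 34100 MJ/h

liquid 69.0→145 °C: 133.76 kJ/kg
vaporisation at 145 °C: 357 kJ/kg
vapour 145→283 °C: 161.46 kJ/kg
Δh = 133.76 + 357 + 161.46 = 652.22 kJ/kg
Q = ṁ·Δh = 14.51 kg/s × 652.22 kJ/kg = 9463.7 kJ/s
|Q| = 9463.7 kW = 34069 MJ/h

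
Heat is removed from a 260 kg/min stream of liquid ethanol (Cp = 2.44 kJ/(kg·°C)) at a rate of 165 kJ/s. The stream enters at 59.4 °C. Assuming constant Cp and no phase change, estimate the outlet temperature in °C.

T_out = 43.8 °C

Q = 165 kJ/s = 9900 kJ/min
ΔT = Q/(ṁ·Cp) = 9900/(260×2.44) = 15.605 K
T_out = 59.4 − 15.605 = 43.795 °C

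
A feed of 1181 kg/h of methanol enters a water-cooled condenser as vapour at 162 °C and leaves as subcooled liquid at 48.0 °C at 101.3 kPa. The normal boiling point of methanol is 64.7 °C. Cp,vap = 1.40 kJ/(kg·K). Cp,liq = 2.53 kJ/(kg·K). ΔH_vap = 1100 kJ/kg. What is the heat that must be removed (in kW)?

vapour 162→64.7 °C: -136.22 kJ/kg
condensation at 64.7 °C: -1100 kJ/kg
liquid 64.7→48.0 °C: -42.251 kJ/kg
Δh = -136.22 + -1100 + -42.251 = -1278.5 kJ/kg
Q = ṁ·Δh = 1181 kg/h × -1278.5 kJ/kg = -1.5099e+06 kJ/h
|Q| = 419.41 kW

Q_c = 419 kW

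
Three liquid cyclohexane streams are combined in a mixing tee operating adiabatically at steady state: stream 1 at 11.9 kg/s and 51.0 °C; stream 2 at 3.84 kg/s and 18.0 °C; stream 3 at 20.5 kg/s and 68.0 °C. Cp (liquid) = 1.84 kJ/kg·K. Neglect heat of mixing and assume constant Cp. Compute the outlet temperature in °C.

T_out = 57.1 °C

No heat crosses the boundary, so H_out = H_in.
Σ ṁᵢCp,ᵢTᵢ = 11.9×1.84×51.0 + 3.84×1.84×18.0 + 20.5×1.84×68.0 = 3808.8
Σ ṁᵢCp,ᵢ = 11.9×1.84 + 3.84×1.84 + 20.5×1.84 = 66.682
T_out = 3808.8 / 66.682 = 57.12 °C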